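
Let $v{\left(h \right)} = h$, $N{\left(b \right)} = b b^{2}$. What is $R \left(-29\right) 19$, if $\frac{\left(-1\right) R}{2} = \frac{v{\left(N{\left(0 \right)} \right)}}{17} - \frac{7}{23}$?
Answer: $- \frac{7714}{23} \approx -335.39$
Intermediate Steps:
$N{\left(b \right)} = b^{3}$
$R = \frac{14}{23}$ ($R = - 2 \left(\frac{0^{3}}{17} - \frac{7}{23}\right) = - 2 \left(0 \cdot \frac{1}{17} - \frac{7}{23}\right) = - 2 \left(0 - \frac{7}{23}\right) = \left(-2\right) \left(- \frac{7}{23}\right) = \frac{14}{23} \approx 0.6087$)
$R \left(-29\right) 19 = \frac{14}{23} \left(-29\right) 19 = \left(- \frac{406}{23}\right) 19 = - \frac{7714}{23}$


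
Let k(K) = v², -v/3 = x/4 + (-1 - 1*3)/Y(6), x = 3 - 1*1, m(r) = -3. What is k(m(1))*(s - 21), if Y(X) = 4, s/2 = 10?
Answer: -9/4 ≈ -2.2500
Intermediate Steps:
s = 20 (s = 2*10 = 20)
x = 2 (x = 3 - 1 = 2)
v = 3/2 (v = -3*(2/4 + (-1 - 1*3)/4) = -3*(2*(¼) + (-1 - 3)*(¼)) = -3*(½ - 4*¼) = -3*(½ - 1) = -3*(-½) = 3/2 ≈ 1.5000)
k(K) = 9/4 (k(K) = (3/2)² = 9/4)
k(m(1))*(s - 21) = 9*(20 - 21)/4 = (9/4)*(-1) = -9/4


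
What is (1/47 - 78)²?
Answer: 13432225/2209 ≈ 6080.7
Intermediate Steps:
(1/47 - 78)² = (-3665/47)² = 13432225/2209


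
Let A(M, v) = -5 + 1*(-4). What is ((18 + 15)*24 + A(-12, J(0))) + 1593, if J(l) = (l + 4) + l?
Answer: 2376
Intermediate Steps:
J(l) = 4 + 2*l (J(l) = (4 + l) + l = 4 + 2*l)
A(M, v) = -9 (A(M, v) = -5 - 4 = -9)
((18 + 15)*24 + A(-12, J(0))) + 1593 = ((18 + 15)*24 - 9) + 1593 = (33*24 - 9) + 1593 = (792 - 9) + 1593 = 783 + 1593 = 2376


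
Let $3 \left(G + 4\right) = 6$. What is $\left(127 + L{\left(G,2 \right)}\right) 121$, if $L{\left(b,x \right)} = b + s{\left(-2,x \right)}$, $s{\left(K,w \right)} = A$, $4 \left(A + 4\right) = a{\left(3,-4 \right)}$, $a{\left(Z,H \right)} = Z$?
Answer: $\frac{58927}{4} \approx 14732.0$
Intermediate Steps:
$G = -2$ ($G = -4 + \frac{1}{3} \cdot 6 = -4 + 2 = -2$)
$A = - \frac{13}{4}$ ($A = -4 + \frac{1}{4} \cdot 3 = -4 + \frac{3}{4} = - \frac{13}{4} \approx -3.25$)
$s{\left(K,w \right)} = - \frac{13}{4}$
$L{\left(b,x \right)} = - \frac{13}{4} + b$ ($L{\left(b,x \right)} = b - \frac{13}{4} = - \frac{13}{4} + b$)
$\left(127 + L{\left(G,2 \right)}\right) 121 = \left(127 - \frac{21}{4}\right) 121 = \frac{487}{4} \cdot 121 = \frac{58927}{4}$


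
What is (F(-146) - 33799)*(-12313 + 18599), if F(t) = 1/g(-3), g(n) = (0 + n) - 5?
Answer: -849845199/4 ≈ -2.1246e+8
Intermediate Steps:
g(n) = -5 + n (g(n) = n - 5 = -5 + n)
F(t) = -1/8 (F(t) = 1/(-5 - 3) = 1/(-8) = -1/8)
(F(-146) - 33799)*(-12313 + 18599) = (-1/8 - 33799)*(-12313 + 18599) = -270393/8*6286 = -849845199/4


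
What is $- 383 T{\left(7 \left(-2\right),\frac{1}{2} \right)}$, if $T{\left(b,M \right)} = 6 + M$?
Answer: $- \frac{4979}{2} \approx -2489.5$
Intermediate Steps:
$- 383 T{\left(7 \left(-2\right),\frac{1}{2} \right)} = - 383 \left(6 + \frac{1}{2}\right) = \left(-383\right) \frac{13}{2} = - \frac{4979}{2}$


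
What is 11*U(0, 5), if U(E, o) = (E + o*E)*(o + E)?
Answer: 0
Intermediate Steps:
U(E, o) = (E + o)*(E + E*o) (U(E, o) = (E + E*o)*(E + o) = (E + o)*(E + E*o))
11*U(0, 5) = 11*(0*(0 + 5 + 5**2 + 0*5)) = 11*(0*(0 + 5 + 25 + 0)) = 11*(0*30) = 11*0 = 0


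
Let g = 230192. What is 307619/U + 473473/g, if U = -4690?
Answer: -34295422239/539800240 ≈ -63.534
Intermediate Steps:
307619/U + 473473/g = 307619/(-4690) + 473473/230192 = 307619*(-1/4690) + 473473*(1/230192) = -307619/4690 + 473473/230192 = -34295422239/539800240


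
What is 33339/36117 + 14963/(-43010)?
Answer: 297830573/517797390 ≈ 0.57519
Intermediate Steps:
33339/36117 + 14963/(-43010) = 33339*(1/36117) + 14963*(-1/43010) = 11113/12039 - 14963/43010 = 297830573/517797390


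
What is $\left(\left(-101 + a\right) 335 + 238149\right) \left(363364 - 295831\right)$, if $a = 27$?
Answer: $14408773347$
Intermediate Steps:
$\left(\left(-101 + a\right) 335 + 238149\right) \left(363364 - 295831\right) = \left(\left(-101 + 27\right) 335 + 238149\right) \left(363364 - 295831\right) = \left(\left(-74\right) 335 + 238149\right) 67533 = \left(-24790 + 238149\right) 67533 = 213359 \cdot 67533 = 14408773347$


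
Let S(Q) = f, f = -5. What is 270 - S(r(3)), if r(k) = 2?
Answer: 275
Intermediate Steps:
S(Q) = -5
270 - S(r(3)) = 270 - 1*(-5) = 270 + 5 = 275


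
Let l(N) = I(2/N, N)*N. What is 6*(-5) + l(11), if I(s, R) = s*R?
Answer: -8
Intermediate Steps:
I(s, R) = R*s
l(N) = 2*N (l(N) = (N*(2/N))*N = 2*N)
6*(-5) + l(11) = 6*(-5) + 2*11 = -30 + 22 = -8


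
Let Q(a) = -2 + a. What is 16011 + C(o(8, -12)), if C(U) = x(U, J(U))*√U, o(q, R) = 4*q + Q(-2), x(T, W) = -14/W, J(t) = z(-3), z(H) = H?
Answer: 16011 + 28*√7/3 ≈ 16036.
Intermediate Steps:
J(t) = -3
o(q, R) = -4 + 4*q (o(q, R) = 4*q + (-2 - 2) = 4*q - 4 = -4 + 4*q)
C(U) = 14*√U/3 (C(U) = (-14/(-3))*√U = (-14*(-⅓))*√U = 14*√U/3)
16011 + C(o(8, -12)) = 16011 + 14*√(-4 + 4*8)/3 = 16011 + 14*√(-4 + 32)/3 = 16011 + 14*√28/3 = 16011 + 14*(2*√7)/3 = 16011 + 28*√7/3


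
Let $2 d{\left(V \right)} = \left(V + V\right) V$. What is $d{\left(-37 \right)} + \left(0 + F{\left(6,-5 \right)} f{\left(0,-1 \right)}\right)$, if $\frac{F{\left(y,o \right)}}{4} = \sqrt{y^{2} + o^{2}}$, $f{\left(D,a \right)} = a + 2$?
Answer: $1369 + 4 \sqrt{61} \approx 1400.2$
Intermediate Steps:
$f{\left(D,a \right)} = 2 + a$
$F{\left(y,o \right)} = 4 \sqrt{o^{2} + y^{2}}$ ($F{\left(y,o \right)} = 4 \sqrt{y^{2} + o^{2}} = 4 \sqrt{o^{2} + y^{2}}$)
$d{\left(V \right)} = V^{2}$ ($d{\left(V \right)} = \frac{\left(V + V\right) V}{2} = \frac{2 V V}{2} = \frac{2 V^{2}}{2} = V^{2}$)
$d{\left(-37 \right)} + \left(0 + F{\left(6,-5 \right)} f{\left(0,-1 \right)}\right) = \left(-37\right)^{2} + \left(0 + 4 \sqrt{\left(-5\right)^{2} + 6^{2}} \left(2 - 1\right)\right) = 1369 + \left(0 + 4 \sqrt{25 + 36} \cdot 1\right) = 1369 + \left(0 + 4 \sqrt{61} \cdot 1\right) = 1369 + \left(0 + 4 \sqrt{61}\right) = 1369 + 4 \sqrt{61}$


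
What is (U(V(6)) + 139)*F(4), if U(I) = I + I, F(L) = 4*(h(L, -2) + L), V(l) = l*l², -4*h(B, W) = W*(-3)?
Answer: 5710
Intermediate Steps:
h(B, W) = 3*W/4 (h(B, W) = -W*(-3)/4 = -(-3)*W/4 = 3*W/4)
V(l) = l³
F(L) = -6 + 4*L (F(L) = 4*((¾)*(-2) + L) = 4*(-3/2 + L) = -6 + 4*L)
U(I) = 2*I
(U(V(6)) + 139)*F(4) = (2*6³ + 139)*(-6 + 4*4) = (2*216 + 139)*(-6 + 16) = (432 + 139)*10 = 571*10 = 5710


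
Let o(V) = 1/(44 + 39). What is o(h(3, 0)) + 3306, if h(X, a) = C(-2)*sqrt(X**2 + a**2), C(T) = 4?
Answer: 274399/83 ≈ 3306.0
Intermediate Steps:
h(X, a) = 4*sqrt(X**2 + a**2)
o(V) = 1/83
o(h(3, 0)) + 3306 = 1/83 + 3306 = 274399/83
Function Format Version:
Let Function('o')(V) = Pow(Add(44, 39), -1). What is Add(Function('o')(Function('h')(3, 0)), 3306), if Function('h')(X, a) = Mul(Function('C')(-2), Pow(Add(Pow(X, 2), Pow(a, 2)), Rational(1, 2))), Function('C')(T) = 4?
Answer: Rational(274399, 83) ≈ 3306.0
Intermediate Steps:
Function('h')(X, a) = Mul(4, Pow(Add(Pow(X, 2), Pow(a, 2)), Rational(1, 2)))
Function('o')(V) = Rational(1, 83) (Function('o')(V) = Pow(83, -1) = Rational(1, 83))
Add(Function('o')(Function('h')(3, 0)), 3306) = Add(Rational(1, 83), 3306) = Rational(274399, 83)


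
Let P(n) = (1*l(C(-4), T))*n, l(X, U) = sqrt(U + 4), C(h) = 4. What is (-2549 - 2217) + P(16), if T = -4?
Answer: -4766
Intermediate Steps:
l(X, U) = sqrt(4 + U)
P(n) = 0 (P(n) = (1*sqrt(4 - 4))*n = (1*sqrt(0))*n = (1*0)*n = 0*n = 0)
(-2549 - 2217) + P(16) = (-2549 - 2217) + 0 = -4766 + 0 = -4766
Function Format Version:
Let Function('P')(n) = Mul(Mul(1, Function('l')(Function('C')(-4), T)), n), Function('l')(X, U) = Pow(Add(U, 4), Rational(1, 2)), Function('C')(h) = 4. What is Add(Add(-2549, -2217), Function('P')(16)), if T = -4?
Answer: -4766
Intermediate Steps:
Function('l')(X, U) = Pow(Add(4, U), Rational(1, 2))
Function('P')(n) = 0 (Function('P')(n) = Mul(Mul(1, Pow(Add(4, -4), Rational(1, 2))), n) = Mul(Mul(1, Pow(0, Rational(1, 2))), n) = Mul(Mul(1, 0), n) = Mul(0, n) = 0)
Add(Add(-2549, -2217), Function('P')(16)) = Add(Add(-2549, -2217), 0) = Add(-4766, 0) = -4766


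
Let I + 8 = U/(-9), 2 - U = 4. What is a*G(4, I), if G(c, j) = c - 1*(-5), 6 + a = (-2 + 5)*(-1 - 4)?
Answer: -189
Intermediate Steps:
U = -2 (U = 2 - 1*4 = 2 - 4 = -2)
a = -21 (a = -6 + (-2 + 5)*(-1 - 4) = -6 + 3*(-5) = -6 - 15 = -21)
I = -70/9 (I = -8 - 2/(-9) = -8 - 2*(-⅑) = -8 + 2/9 = -70/9 ≈ -7.7778)
G(c, j) = 5 + c (G(c, j) = c + 5 = 5 + c)
a*G(4, I) = -21*(5 + 4) = -21*9 = -189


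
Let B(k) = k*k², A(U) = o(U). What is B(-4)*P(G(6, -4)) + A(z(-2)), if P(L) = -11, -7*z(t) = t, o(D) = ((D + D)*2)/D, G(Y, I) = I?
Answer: 708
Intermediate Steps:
o(D) = 4 (o(D) = ((2*D)*2)/D = (4*D)/D = 4)
z(t) = -t/7
A(U) = 4
B(k) = k³
B(-4)*P(G(6, -4)) + A(z(-2)) = (-4)³*(-11) + 4 = -64*(-11) + 4 = 704 + 4 = 708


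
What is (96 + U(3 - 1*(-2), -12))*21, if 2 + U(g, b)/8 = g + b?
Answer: 504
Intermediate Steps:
U(g, b) = -16 + 8*b + 8*g (U(g, b) = -16 + 8*(g + b) = -16 + 8*(b + g) = -16 + (8*b + 8*g) = -16 + 8*b + 8*g)
(96 + U(3 - 1*(-2), -12))*21 = (96 + (-16 + 8*(-12) + 8*(3 - 1*(-2))))*21 = (96 + (-16 - 96 + 8*(3 + 2)))*21 = (96 + (-16 - 96 + 8*5))*21 = (96 + (-16 - 96 + 40))*21 = (96 - 72)*21 = 24*21 = 504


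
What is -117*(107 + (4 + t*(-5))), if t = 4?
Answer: -10647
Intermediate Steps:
-117*(107 + (4 + t*(-5))) = -117*(107 + (4 + 4*(-5))) = -117*(107 + (4 - 20)) = -117*(107 - 16) = -117*91 = -10647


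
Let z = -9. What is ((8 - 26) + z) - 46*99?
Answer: -4581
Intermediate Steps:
((8 - 26) + z) - 46*99 = ((8 - 26) - 9) - 46*99 = (-18 - 9) - 4554 = -27 - 4554 = -4581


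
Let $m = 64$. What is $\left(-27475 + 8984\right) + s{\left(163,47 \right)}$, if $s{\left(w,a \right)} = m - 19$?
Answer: $-18446$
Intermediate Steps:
$s{\left(w,a \right)} = 45$ ($s{\left(w,a \right)} = 64 - 19 = 45$)
$\left(-27475 + 8984\right) + s{\left(163,47 \right)} = \left(-27475 + 8984\right) + 45 = -18491 + 45 = -18446$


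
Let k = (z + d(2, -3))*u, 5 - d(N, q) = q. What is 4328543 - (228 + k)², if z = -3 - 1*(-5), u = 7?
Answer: 4239739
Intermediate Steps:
d(N, q) = 5 - q
z = 2 (z = -3 + 5 = 2)
k = 70 (k = (2 + (5 - 1*(-3)))*7 = (2 + (5 + 3))*7 = (2 + 8)*7 = 10*7 = 70)
4328543 - (228 + k)² = 4328543 - (228 + 70)² = 4328543 - 1*298² = 4328543 - 1*88804 = 4328543 - 88804 = 4239739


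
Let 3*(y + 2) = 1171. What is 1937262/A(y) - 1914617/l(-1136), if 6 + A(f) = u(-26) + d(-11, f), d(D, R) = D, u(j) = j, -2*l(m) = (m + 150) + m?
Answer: -2137763513/45623 ≈ -46857.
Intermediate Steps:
y = 1165/3 (y = -2 + (⅓)*1171 = -2 + 1171/3 = 1165/3 ≈ 388.33)
l(m) = -75 - m (l(m) = -((m + 150) + m)/2 = -((150 + m) + m)/2 = -(150 + 2*m)/2 = -75 - m)
A(f) = -43 (A(f) = -6 + (-26 - 11) = -6 - 37 = -43)
1937262/A(y) - 1914617/l(-1136) = 1937262/(-43) - 1914617/(-75 - 1*(-1136)) = 1937262*(-1/43) - 1914617/(-75 + 1136) = -1937262/43 - 1914617/1061 = -2137763513/45623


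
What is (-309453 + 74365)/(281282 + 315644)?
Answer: -117544/298463 ≈ -0.39383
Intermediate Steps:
(-309453 + 74365)/(281282 + 315644) = -235088/596926 = -235088*1/596926 = -117544/298463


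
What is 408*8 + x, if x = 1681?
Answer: 4945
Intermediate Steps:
408*8 + x = 408*8 + 1681 = 3264 + 1681 = 4945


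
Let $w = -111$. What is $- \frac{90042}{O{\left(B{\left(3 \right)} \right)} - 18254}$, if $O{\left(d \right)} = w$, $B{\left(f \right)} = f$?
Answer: $\frac{90042}{18365} \approx 4.9029$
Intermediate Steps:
$O{\left(d \right)} = -111$
$- \frac{90042}{O{\left(B{\left(3 \right)} \right)} - 18254} = - \frac{90042}{-111 - 18254} = - \frac{90042}{-18365} = \left(-90042\right) \left(- \frac{1}{18365}\right) = \frac{90042}{18365}$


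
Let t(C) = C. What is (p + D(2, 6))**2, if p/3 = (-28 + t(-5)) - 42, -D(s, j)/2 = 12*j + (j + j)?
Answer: 154449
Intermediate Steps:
D(s, j) = -28*j (D(s, j) = -2*(12*j + (j + j)) = -2*(12*j + 2*j) = -28*j)
p = -225 (p = 3*((-28 - 5) - 42) = 3*(-33 - 42) = 3*(-75) = -225)
(p + D(2, 6))**2 = (-225 - 28*6)**2 = (-225 - 168)**2 = (-393)**2 = 154449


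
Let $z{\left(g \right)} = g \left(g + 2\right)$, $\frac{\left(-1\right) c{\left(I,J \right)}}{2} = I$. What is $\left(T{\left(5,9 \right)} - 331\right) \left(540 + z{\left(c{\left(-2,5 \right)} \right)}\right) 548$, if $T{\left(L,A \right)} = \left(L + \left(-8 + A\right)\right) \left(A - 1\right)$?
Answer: $-87467376$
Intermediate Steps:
$c{\left(I,J \right)} = - 2 I$
$T{\left(L,A \right)} = \left(-1 + A\right) \left(-8 + A + L\right)$ ($T{\left(L,A \right)} = \left(-8 + A + L\right) \left(-1 + A\right) = \left(-1 + A\right) \left(-8 + A + L\right)$)
$z{\left(g \right)} = g \left(2 + g\right)$
$\left(T{\left(5,9 \right)} - 331\right) \left(540 + z{\left(c{\left(-2,5 \right)} \right)}\right) 548 = \left(\left(8 + 9^{2} - 5 - 81 + 9 \cdot 5\right) - 331\right) \left(540 + \left(-2\right) \left(-2\right) \left(2 - -4\right)\right) 548 = \left(\left(8 + 81 - 5 - 81 + 45\right) - 331\right) \left(540 + 4 \left(2 + 4\right)\right) 548 = \left(48 - 331\right) \left(540 + 4 \cdot 6\right) 548 = - 283 \left(540 + 24\right) 548 = \left(-283\right) 564 \cdot 548 = \left(-159612\right) 548 = -87467376$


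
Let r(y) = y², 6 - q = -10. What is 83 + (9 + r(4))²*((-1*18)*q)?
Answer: -179917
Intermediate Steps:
q = 16 (q = 6 - 1*(-10) = 6 + 10 = 16)
83 + (9 + r(4))²*((-1*18)*q) = 83 + (9 + 4²)²*(-1*18*16) = 83 + (9 + 16)²*(-18*16) = 83 + 25²*(-288) = 83 + 625*(-288) = 83 - 180000 = -179917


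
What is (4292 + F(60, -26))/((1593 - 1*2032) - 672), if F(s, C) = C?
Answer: -4266/1111 ≈ -3.8398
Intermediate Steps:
(4292 + F(60, -26))/((1593 - 1*2032) - 672) = (4292 - 26)/((1593 - 1*2032) - 672) = 4266/((1593 - 2032) - 672) = 4266/(-439 - 672) = 4266/(-1111) = 4266*(-1/1111) = -4266/1111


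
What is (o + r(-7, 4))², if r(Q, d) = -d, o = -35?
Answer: 1521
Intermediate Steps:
(o + r(-7, 4))² = (-35 - 1*4)² = (-35 - 4)² = (-39)² = 1521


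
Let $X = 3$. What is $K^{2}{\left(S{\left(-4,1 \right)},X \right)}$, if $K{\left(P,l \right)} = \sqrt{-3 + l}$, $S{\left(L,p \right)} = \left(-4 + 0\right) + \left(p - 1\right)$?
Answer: $0$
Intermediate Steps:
$S{\left(L,p \right)} = -5 + p$ ($S{\left(L,p \right)} = -4 + \left(-1 + p\right) = -5 + p$)
$K^{2}{\left(S{\left(-4,1 \right)},X \right)} = \left(\sqrt{-3 + 3}\right)^{2} = \left(\sqrt{0}\right)^{2} = 0^{2} = 0$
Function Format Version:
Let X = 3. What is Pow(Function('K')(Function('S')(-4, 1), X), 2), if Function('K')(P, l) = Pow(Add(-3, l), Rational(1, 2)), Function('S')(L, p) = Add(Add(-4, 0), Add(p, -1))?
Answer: 0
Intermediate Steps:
Function('S')(L, p) = Add(-5, p) (Function('S')(L, p) = Add(-4, Add(-1, p)) = Add(-5, p))
Pow(Function('K')(Function('S')(-4, 1), X), 2) = Pow(Pow(Add(-3, 3), Rational(1, 2)), 2) = Pow(Pow(0, Rational(1, 2)), 2) = Pow(0, 2) = 0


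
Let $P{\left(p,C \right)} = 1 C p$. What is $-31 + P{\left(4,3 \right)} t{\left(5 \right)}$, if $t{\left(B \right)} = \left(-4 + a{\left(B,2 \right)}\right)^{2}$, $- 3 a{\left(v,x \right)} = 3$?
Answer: $269$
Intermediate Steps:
$a{\left(v,x \right)} = -1$ ($a{\left(v,x \right)} = \left(- \frac{1}{3}\right) 3 = -1$)
$P{\left(p,C \right)} = C p$
$t{\left(B \right)} = 25$ ($t{\left(B \right)} = \left(-4 - 1\right)^{2} = \left(-5\right)^{2} = 25$)
$-31 + P{\left(4,3 \right)} t{\left(5 \right)} = -31 + 3 \cdot 4 \cdot 25 = -31 + 12 \cdot 25 = -31 + 300 = 269$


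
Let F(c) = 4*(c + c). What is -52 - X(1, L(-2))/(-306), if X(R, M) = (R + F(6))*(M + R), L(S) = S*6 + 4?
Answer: -16255/306 ≈ -53.121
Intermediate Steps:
L(S) = 4 + 6*S (L(S) = 6*S + 4 = 4 + 6*S)
F(c) = 8*c (F(c) = 4*(2*c) = 8*c)
X(R, M) = (48 + R)*(M + R) (X(R, M) = (R + 8*6)*(M + R) = (R + 48)*(M + R) = (48 + R)*(M + R))
-52 - X(1, L(-2))/(-306) = -52 - (1² + 48*(4 + 6*(-2)) + 48*1 + (4 + 6*(-2))*1)/(-306) = -52 - (1 + 48*(4 - 12) + 48 + (4 - 12)*1)*(-1)/306 = -52 - (1 + 48*(-8) + 48 - 8*1)*(-1)/306 = -52 - (1 - 384 + 48 - 8)*(-1)/306 = -52 - (-343)*(-1)/306 = -52 - 1*343/306 = -52 - 343/306 = -16255/306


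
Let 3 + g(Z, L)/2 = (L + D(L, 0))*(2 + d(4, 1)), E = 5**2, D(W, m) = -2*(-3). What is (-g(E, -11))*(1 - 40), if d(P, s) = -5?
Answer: 936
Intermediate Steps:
D(W, m) = 6
E = 25
g(Z, L) = -42 - 6*L (g(Z, L) = -6 + 2*((L + 6)*(2 - 5)) = -6 + 2*((6 + L)*(-3)) = -6 + 2*(-18 - 3*L) = -6 + (-36 - 6*L) = -42 - 6*L)
(-g(E, -11))*(1 - 40) = (-(-42 - 6*(-11)))*(1 - 40) = -(-42 + 66)*(-39) = -1*24*(-39) = -24*(-39) = 936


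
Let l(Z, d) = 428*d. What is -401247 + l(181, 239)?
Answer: -298955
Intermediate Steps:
-401247 + l(181, 239) = -401247 + 428*239 = -401247 + 102292 = -298955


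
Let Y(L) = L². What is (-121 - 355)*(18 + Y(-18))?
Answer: -162792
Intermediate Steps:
(-121 - 355)*(18 + Y(-18)) = (-121 - 355)*(18 + (-18)²) = -476*(18 + 324) = -476*342 = -162792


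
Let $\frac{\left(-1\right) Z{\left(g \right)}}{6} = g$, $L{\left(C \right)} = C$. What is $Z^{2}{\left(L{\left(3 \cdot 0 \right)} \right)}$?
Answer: $0$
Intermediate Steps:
$Z{\left(g \right)} = - 6 g$
$Z^{2}{\left(L{\left(3 \cdot 0 \right)} \right)} = \left(- 6 \cdot 3 \cdot 0\right)^{2} = \left(\left(-6\right) 0\right)^{2} = 0^{2} = 0$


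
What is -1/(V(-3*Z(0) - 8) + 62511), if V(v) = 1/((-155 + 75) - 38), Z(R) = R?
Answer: -118/7376297 ≈ -1.5997e-5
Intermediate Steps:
V(v) = -1/118 (V(v) = 1/(-80 - 38) = 1/(-118) = -1/118)
-1/(V(-3*Z(0) - 8) + 62511) = -1/(-1/118 + 62511) = -1/7376297/118 = -1*118/7376297 = -118/7376297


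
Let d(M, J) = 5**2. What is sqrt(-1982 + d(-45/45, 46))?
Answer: I*sqrt(1957) ≈ 44.238*I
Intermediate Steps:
d(M, J) = 25
sqrt(-1982 + d(-45/45, 46)) = sqrt(-1982 + 25) = sqrt(-1957) = I*sqrt(1957)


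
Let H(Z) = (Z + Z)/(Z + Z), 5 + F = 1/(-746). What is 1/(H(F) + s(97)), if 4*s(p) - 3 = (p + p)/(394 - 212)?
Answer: 182/367 ≈ 0.49591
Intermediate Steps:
s(p) = 3/4 + p/364 (s(p) = 3/4 + ((p + p)/(394 - 212))/4 = 3/4 + ((2*p)/182)/4 = 3/4 + ((2*p)*(1/182))/4 = 3/4 + (p/91)/4 = 3/4 + p/364)
F = -3731/746 (F = -5 + 1/(-746) = -5 - 1/746 = -3731/746 ≈ -5.0013)
H(Z) = 1 (H(Z) = (2*Z)/((2*Z)) = (2*Z)*(1/(2*Z)) = 1)
1/(H(F) + s(97)) = 1/(1 + (3/4 + (1/364)*97)) = 1/(1 + (3/4 + 97/364)) = 1/(1 + 185/182) = 1/(367/182) = 182/367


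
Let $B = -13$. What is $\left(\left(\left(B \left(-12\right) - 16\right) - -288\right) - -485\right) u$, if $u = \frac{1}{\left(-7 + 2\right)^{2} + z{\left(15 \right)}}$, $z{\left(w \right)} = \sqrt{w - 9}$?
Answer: $\frac{22825}{619} - \frac{913 \sqrt{6}}{619} \approx 33.261$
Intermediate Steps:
$z{\left(w \right)} = \sqrt{-9 + w}$
$u = \frac{1}{25 + \sqrt{6}}$ ($u = \frac{1}{\left(-7 + 2\right)^{2} + \sqrt{-9 + 15}} = \frac{1}{\left(-5\right)^{2} + \sqrt{6}} = \frac{1}{25 + \sqrt{6}} \approx 0.036431$)
$\left(\left(\left(B \left(-12\right) - 16\right) - -288\right) - -485\right) u = \left(\left(\left(\left(-13\right) \left(-12\right) - 16\right) - -288\right) - -485\right) \left(\frac{25}{619} - \frac{\sqrt{6}}{619}\right) = \left(\left(\left(156 - 16\right) + 288\right) + 485\right) \left(\frac{25}{619} - \frac{\sqrt{6}}{619}\right) = \left(\left(140 + 288\right) + 485\right) \left(\frac{25}{619} - \frac{\sqrt{6}}{619}\right) = \left(428 + 485\right) \left(\frac{25}{619} - \frac{\sqrt{6}}{619}\right) = 913 \left(\frac{25}{619} - \frac{\sqrt{6}}{619}\right) = \frac{22825}{619} - \frac{913 \sqrt{6}}{619}$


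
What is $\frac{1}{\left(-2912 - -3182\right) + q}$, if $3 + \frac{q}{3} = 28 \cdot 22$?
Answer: $\frac{1}{2109} \approx 0.00047416$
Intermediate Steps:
$q = 1839$ ($q = -9 + 3 \cdot 28 \cdot 22 = -9 + 3 \cdot 616 = -9 + 1848 = 1839$)
$\frac{1}{\left(-2912 - -3182\right) + q} = \frac{1}{\left(-2912 - -3182\right) + 1839} = \frac{1}{\left(-2912 + 3182\right) + 1839} = \frac{1}{270 + 1839} = \frac{1}{2109}$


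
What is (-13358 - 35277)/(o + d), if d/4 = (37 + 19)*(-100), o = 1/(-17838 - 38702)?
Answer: 2749822900/1266496001 ≈ 2.1712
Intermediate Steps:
o = -1/56540 (o = 1/(-56540) = -1/56540 ≈ -1.7687e-5)
d = -22400 (d = 4*((37 + 19)*(-100)) = 4*(56*(-100)) = 4*(-5600) = -22400)
(-13358 - 35277)/(o + d) = (-13358 - 35277)/(-1/56540 - 22400) = -48635/(-1266496001/56540) = -48635*(-56540/1266496001) = 2749822900/1266496001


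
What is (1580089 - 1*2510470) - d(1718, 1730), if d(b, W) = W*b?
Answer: -3902521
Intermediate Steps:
(1580089 - 1*2510470) - d(1718, 1730) = (1580089 - 1*2510470) - 1730*1718 = (1580089 - 2510470) - 1*2972140 = -930381 - 2972140 = -3902521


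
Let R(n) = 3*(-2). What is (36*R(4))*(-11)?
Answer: 2376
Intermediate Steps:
R(n) = -6
(36*R(4))*(-11) = (36*(-6))*(-11) = -216*(-11) = 2376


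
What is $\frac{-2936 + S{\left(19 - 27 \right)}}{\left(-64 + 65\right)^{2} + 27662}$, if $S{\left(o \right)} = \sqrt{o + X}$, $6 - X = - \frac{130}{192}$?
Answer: $- \frac{2936}{27663} + \frac{i \sqrt{762}}{663912} \approx -0.10613 + 4.1578 \cdot 10^{-5} i$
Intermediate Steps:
$X = \frac{641}{96}$ ($X = 6 - - \frac{130}{192} = 6 - \left(-130\right) \frac{1}{192} = 6 - - \frac{65}{96} = 6 + \frac{65}{96} = \frac{641}{96} \approx 6.6771$)
$S{\left(o \right)} = \sqrt{\frac{641}{96} + o}$ ($S{\left(o \right)} = \sqrt{o + \frac{641}{96}} = \sqrt{\frac{641}{96} + o}$)
$\frac{-2936 + S{\left(19 - 27 \right)}}{\left(-64 + 65\right)^{2} + 27662} = \frac{-2936 + \frac{\sqrt{3846 + 576 \left(19 - 27\right)}}{24}}{\left(-64 + 65\right)^{2} + 27662} = \frac{-2936 + \frac{\sqrt{3846 + 576 \left(19 - 27\right)}}{24}}{1^{2} + 27662} = \frac{-2936 + \frac{\sqrt{3846 + 576 \left(-8\right)}}{24}}{1 + 27662} = \frac{-2936 + \frac{\sqrt{3846 - 4608}}{24}}{27663} = \left(-2936 + \frac{\sqrt{-762}}{24}\right) \frac{1}{27663} = \left(-2936 + \frac{i \sqrt{762}}{24}\right) \frac{1}{27663} = - \frac{2936}{27663} + \frac{i \sqrt{762}}{663912}$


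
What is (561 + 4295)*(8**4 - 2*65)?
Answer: 19258896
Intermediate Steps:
(561 + 4295)*(8**4 - 2*65) = 4856*(4096 - 130) = 4856*3966 = 19258896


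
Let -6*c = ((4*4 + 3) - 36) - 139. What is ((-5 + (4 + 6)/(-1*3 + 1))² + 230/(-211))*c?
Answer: 542620/211 ≈ 2571.7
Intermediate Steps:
c = 26 (c = -(((4*4 + 3) - 36) - 139)/6 = -(((16 + 3) - 36) - 139)/6 = -((19 - 36) - 139)/6 = -(-17 - 139)/6 = -⅙*(-156) = 26)
((-5 + (4 + 6)/(-1*3 + 1))² + 230/(-211))*c = ((-5 + (4 + 6)/(-1*3 + 1))² + 230/(-211))*26 = ((-5 + 10/(-3 + 1))² + 230*(-1/211))*26 = ((-5 + 10/(-2))² - 230/211)*26 = ((-5 + 10*(-½))² - 230/211)*26 = ((-5 - 5)² - 230/211)*26 = ((-10)² - 230/211)*26 = (100 - 230/211)*26 = (20870/211)*26 = 542620/211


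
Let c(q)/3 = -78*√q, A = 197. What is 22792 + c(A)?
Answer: 22792 - 234*√197 ≈ 19508.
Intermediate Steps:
c(q) = -234*√q (c(q) = 3*(-78*√q) = -234*√q)
22792 + c(A) = 22792 - 234*√197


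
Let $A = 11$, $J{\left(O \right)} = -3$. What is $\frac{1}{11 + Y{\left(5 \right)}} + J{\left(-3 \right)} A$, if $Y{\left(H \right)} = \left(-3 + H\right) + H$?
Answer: $- \frac{593}{18} \approx -32.944$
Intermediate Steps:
$Y{\left(H \right)} = -3 + 2 H$
$\frac{1}{11 + Y{\left(5 \right)}} + J{\left(-3 \right)} A = \frac{1}{11 + \left(-3 + 2 \cdot 5\right)} - 33 = \frac{1}{11 + \left(-3 + 10\right)} - 33 = \frac{1}{11 + 7} - 33 = \frac{1}{18} - 33 = - \frac{593}{18}$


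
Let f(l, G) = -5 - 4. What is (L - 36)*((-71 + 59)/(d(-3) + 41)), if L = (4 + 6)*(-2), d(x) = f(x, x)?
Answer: 21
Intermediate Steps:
f(l, G) = -9
d(x) = -9
L = -20 (L = 10*(-2) = -20)
(L - 36)*((-71 + 59)/(d(-3) + 41)) = (-20 - 36)*((-71 + 59)/(-9 + 41)) = -(-672)/32 = -56*(-3/8) = 21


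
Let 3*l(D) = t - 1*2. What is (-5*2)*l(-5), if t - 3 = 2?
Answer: -10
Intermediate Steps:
t = 5 (t = 3 + 2 = 5)
l(D) = 1 (l(D) = (5 - 1*2)/3 = (5 - 2)/3 = (⅓)*3 = 1)
(-5*2)*l(-5) = -5*2*1 = -10*1 = -10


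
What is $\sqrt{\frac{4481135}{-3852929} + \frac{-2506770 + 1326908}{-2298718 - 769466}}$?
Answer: $\frac{i \sqrt{138767196251124372190443}}{422196253962} \approx 0.88233 i$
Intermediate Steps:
$\sqrt{\frac{4481135}{-3852929} + \frac{-2506770 + 1326908}{-2298718 - 769466}} = \sqrt{4481135 \left(- \frac{1}{3852929}\right) - \frac{1179862}{-3068184}} = \sqrt{- \frac{4481135}{3852929} - - \frac{589931}{1534092}} = \sqrt{- \frac{4481135}{3852929} + \frac{589931}{1534092}} = \sqrt{- \frac{4601511096521}{5910747555468}} = \frac{i \sqrt{138767196251124372190443}}{422196253962}$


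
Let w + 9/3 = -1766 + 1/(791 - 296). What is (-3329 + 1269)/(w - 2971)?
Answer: 1019700/2346299 ≈ 0.43460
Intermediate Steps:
w = -875654/495 (w = -3 + (-1766 + 1/(791 - 296)) = -3 + (-1766 + 1/495) = -3 - 874169/495 = -875654/495 ≈ -1769.0)
(-3329 + 1269)/(w - 2971) = (-3329 + 1269)/(-875654/495 - 2971) = -2060/(-2346299/495) = -2060*(-495/2346299) = 1019700/2346299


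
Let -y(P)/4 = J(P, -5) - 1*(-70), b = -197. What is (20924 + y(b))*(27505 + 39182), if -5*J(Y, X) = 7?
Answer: 6885299376/5 ≈ 1.3771e+9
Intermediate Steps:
J(Y, X) = -7/5 (J(Y, X) = -⅕*7 = -7/5)
y(P) = -1372/5 (y(P) = -4*(-7/5 - 1*(-70)) = -4*(-7/5 + 70) = -4*343/5 = -1372/5)
(20924 + y(b))*(27505 + 39182) = (20924 - 1372/5)*(27505 + 39182) = (103248/5)*66687 = 6885299376/5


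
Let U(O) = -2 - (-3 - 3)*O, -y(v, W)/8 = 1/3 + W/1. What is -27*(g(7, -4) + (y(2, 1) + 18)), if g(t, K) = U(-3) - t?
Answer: 531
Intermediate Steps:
y(v, W) = -8/3 - 8*W (y(v, W) = -8*(1/3 + W/1) = -8*(1*(1/3) + W*1) = -8*(1/3 + W) = -8/3 - 8*W)
U(O) = -2 + 6*O (U(O) = -2 - (-6)*O = -2 + 6*O)
g(t, K) = -20 - t (g(t, K) = (-2 + 6*(-3)) - t = (-2 - 18) - t = -20 - t)
-27*(g(7, -4) + (y(2, 1) + 18)) = -27*((-20 - 1*7) + ((-8/3 - 8*1) + 18)) = -27*((-20 - 7) + ((-8/3 - 8) + 18)) = -27*(-27 + (-32/3 + 18)) = -27*(-27 + 22/3) = -27*(-59/3) = 531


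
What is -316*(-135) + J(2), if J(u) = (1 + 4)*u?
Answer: 42670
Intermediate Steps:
J(u) = 5*u
-316*(-135) + J(2) = -316*(-135) + 5*2 = 42660 + 10 = 42670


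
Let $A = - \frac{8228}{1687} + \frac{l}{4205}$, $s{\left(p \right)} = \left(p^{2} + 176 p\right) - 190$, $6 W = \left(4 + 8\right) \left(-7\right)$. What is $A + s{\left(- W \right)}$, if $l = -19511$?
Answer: $\frac{17454258653}{7093835} \approx 2460.5$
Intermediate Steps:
$W = -14$ ($W = \frac{\left(4 + 8\right) \left(-7\right)}{6} = \frac{12 \left(-7\right)}{6} = \frac{1}{6} \left(-84\right) = -14$)
$s{\left(p \right)} = -190 + p^{2} + 176 p$
$A = - \frac{67513797}{7093835}$ ($A = - \frac{8228}{1687} - \frac{19511}{4205} = - \frac{67513797}{7093835} \approx -9.5172$)
$A + s{\left(- W \right)} = - \frac{67513797}{7093835} + \left(-190 + \left(\left(-1\right) \left(-14\right)\right)^{2} + 176 \left(\left(-1\right) \left(-14\right)\right)\right) = - \frac{67513797}{7093835} + \left(-190 + 14^{2} + 176 \cdot 14\right) = - \frac{67513797}{7093835} + \left(-190 + 196 + 2464\right) = - \frac{67513797}{7093835} + 2470 = \frac{17454258653}{7093835}$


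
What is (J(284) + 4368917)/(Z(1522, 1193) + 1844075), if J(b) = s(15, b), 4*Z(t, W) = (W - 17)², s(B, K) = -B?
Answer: 4368902/2189819 ≈ 1.9951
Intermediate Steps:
Z(t, W) = (-17 + W)²/4 (Z(t, W) = (W - 17)²/4 = (-17 + W)²/4)
J(b) = -15 (J(b) = -1*15 = -15)
(J(284) + 4368917)/(Z(1522, 1193) + 1844075) = (-15 + 4368917)/((-17 + 1193)²/4 + 1844075) = 4368902/((¼)*1176² + 1844075) = 4368902/((¼)*1382976 + 1844075) = 4368902/(345744 + 1844075) = 4368902/2189819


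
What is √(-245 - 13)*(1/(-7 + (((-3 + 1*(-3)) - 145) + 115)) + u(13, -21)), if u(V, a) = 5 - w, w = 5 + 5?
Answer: -216*I*√258/43 ≈ -80.685*I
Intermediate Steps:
w = 10
u(V, a) = -5 (u(V, a) = 5 - 1*10 = 5 - 10 = -5)
√(-245 - 13)*(1/(-7 + (((-3 + 1*(-3)) - 145) + 115)) + u(13, -21)) = √(-245 - 13)*(1/(-7 + (((-3 + 1*(-3)) - 145) + 115)) - 5) = √(-258)*(1/(-7 + (((-3 - 3) - 145) + 115)) - 5) = (I*√258)*(1/(-7 + ((-6 - 145) + 115)) - 5) = (I*√258)*(1/(-7 + (-151 + 115)) - 5) = (I*√258)*(1/(-7 - 36) - 5) = (I*√258)*(1/(-43) - 5) = (I*√258)*(-1/43 - 5) = (I*√258)*(-216/43) = -216*I*√258/43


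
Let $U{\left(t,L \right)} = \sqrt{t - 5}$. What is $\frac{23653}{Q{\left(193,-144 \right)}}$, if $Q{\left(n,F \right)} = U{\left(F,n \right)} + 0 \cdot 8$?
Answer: $- \frac{23653 i \sqrt{149}}{149} \approx - 1937.7 i$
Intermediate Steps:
$U{\left(t,L \right)} = \sqrt{-5 + t}$
$Q{\left(n,F \right)} = \sqrt{-5 + F}$ ($Q{\left(n,F \right)} = \sqrt{-5 + F} + 0 \cdot 8 = \sqrt{-5 + F} + 0 = \sqrt{-5 + F}$)
$\frac{23653}{Q{\left(193,-144 \right)}} = \frac{23653}{\sqrt{-5 - 144}} = \frac{23653}{\sqrt{-149}} = \frac{23653}{i \sqrt{149}} = 23653 \left(- \frac{i \sqrt{149}}{149}\right) = - \frac{23653 i \sqrt{149}}{149}$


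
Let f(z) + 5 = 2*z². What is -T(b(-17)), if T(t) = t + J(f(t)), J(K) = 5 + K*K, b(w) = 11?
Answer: -56185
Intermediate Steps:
f(z) = -5 + 2*z²
J(K) = 5 + K²
T(t) = 5 + t + (-5 + 2*t²)² (T(t) = t + (5 + (-5 + 2*t²)²) = 5 + t + (-5 + 2*t²)²)
-T(b(-17)) = -(5 + 11 + (-5 + 2*11²)²) = -(5 + 11 + (-5 + 2*121)²) = -(5 + 11 + (-5 + 242)²) = -(5 + 11 + 237²) = -(5 + 11 + 56169) = -1*56185 = -56185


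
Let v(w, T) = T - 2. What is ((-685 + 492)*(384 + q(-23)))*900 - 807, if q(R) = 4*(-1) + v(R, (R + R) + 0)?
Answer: -57669207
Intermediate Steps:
v(w, T) = -2 + T
q(R) = -6 + 2*R (q(R) = 4*(-1) + (-2 + ((R + R) + 0)) = -4 + (-2 + (2*R + 0)) = -4 + (-2 + 2*R) = -6 + 2*R)
((-685 + 492)*(384 + q(-23)))*900 - 807 = ((-685 + 492)*(384 + (-6 + 2*(-23))))*900 - 807 = -193*(384 + (-6 - 46))*900 - 807 = -193*(384 - 52)*900 - 807 = -193*332*900 - 807 = -64076*900 - 807 = -57668400 - 807 = -57669207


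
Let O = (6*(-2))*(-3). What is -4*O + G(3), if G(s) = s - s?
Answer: -144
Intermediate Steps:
O = 36 (O = -12*(-3) = 36)
G(s) = 0
-4*O + G(3) = -4*36 + 0 = -144 + 0 = -144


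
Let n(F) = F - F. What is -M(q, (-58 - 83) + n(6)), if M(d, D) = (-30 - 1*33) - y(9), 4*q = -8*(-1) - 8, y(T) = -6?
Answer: 57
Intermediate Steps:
n(F) = 0
q = 0 (q = (-8*(-1) - 8)/4 = (8 - 8)/4 = (¼)*0 = 0)
M(d, D) = -57 (M(d, D) = (-30 - 1*33) - 1*(-6) = (-30 - 33) + 6 = -63 + 6 = -57)
-M(q, (-58 - 83) + n(6)) = -1*(-57) = 57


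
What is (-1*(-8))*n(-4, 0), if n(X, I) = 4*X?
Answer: -128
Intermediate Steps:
(-1*(-8))*n(-4, 0) = (-1*(-8))*(4*(-4)) = 8*(-16) = -128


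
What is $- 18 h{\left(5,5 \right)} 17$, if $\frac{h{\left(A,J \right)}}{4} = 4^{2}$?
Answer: $-19584$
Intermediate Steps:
$h{\left(A,J \right)} = 64$ ($h{\left(A,J \right)} = 4 \cdot 4^{2} = 4 \cdot 16 = 64$)
$- 18 h{\left(5,5 \right)} 17 = \left(-18\right) 64 \cdot 17 = \left(-1152\right) 17 = -19584$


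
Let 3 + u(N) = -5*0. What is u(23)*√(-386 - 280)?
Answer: -9*I*√74 ≈ -77.421*I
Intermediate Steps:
u(N) = -3 (u(N) = -3 - 5*0 = -3 + 0 = -3)
u(23)*√(-386 - 280) = -3*√(-386 - 280) = -9*I*√74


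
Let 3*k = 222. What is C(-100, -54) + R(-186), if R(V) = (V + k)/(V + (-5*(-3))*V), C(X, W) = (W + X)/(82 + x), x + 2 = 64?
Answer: -2303/2232 ≈ -1.0318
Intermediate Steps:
x = 62 (x = -2 + 64 = 62)
k = 74 (k = (⅓)*222 = 74)
C(X, W) = W/144 + X/144 (C(X, W) = (W + X)/(82 + 62) = (W + X)/144 = (W + X)*(1/144) = W/144 + X/144)
R(V) = (74 + V)/(16*V) (R(V) = (V + 74)/(V + (-5*(-3))*V) = (74 + V)/(V + 15*V) = (74 + V)/((16*V)) = (74 + V)*(1/(16*V)) = (74 + V)/(16*V))
C(-100, -54) + R(-186) = ((1/144)*(-54) + (1/144)*(-100)) + (1/16)*(74 - 186)/(-186) = (-3/8 - 25/36) + (1/16)*(-1/186)*(-112) = -77/72 + 7/186 = -2303/2232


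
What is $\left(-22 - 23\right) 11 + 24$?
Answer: $-471$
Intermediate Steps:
$\left(-22 - 23\right) 11 + 24 = \left(-45\right) 11 + 24 = -495 + 24 = -471$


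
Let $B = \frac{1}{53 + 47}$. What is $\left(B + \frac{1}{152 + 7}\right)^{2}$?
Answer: $\frac{67081}{252810000} \approx 0.00026534$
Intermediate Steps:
$B = \frac{1}{100} \approx 0.01$
$\left(B + \frac{1}{152 + 7}\right)^{2} = \left(\frac{1}{100} + \frac{1}{152 + 7}\right)^{2} = \left(\frac{1}{100} + \frac{1}{159}\right)^{2} = \left(\frac{259}{15900}\right)^{2} = \frac{67081}{252810000}$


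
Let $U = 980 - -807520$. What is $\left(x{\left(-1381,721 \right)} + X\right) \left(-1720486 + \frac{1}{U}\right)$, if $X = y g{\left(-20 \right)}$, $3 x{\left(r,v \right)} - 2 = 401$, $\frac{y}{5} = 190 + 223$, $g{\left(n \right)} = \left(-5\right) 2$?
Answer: $\frac{85612672864195453}{2425500} \approx 3.5297 \cdot 10^{10}$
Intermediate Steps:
$g{\left(n \right)} = -10$
$y = 2065$ ($y = 5 \left(190 + 223\right) = 5 \cdot 413 = 2065$)
$x{\left(r,v \right)} = \frac{403}{3}$ ($x{\left(r,v \right)} = \frac{2}{3} + \frac{1}{3} \cdot 401 = \frac{2}{3} + \frac{401}{3} = \frac{403}{3}$)
$U = 808500$ ($U = 980 + 807520 = 808500$)
$X = -20650$ ($X = 2065 \left(-10\right) = -20650$)
$\left(x{\left(-1381,721 \right)} + X\right) \left(-1720486 + \frac{1}{U}\right) = \left(\frac{403}{3} - 20650\right) \left(-1720486 + \frac{1}{808500}\right) = - \frac{61547 \left(-1720486 + \frac{1}{808500}\right)}{3} = \left(- \frac{61547}{3}\right) \left(- \frac{1391012930999}{808500}\right) = \frac{85612672864195453}{2425500}$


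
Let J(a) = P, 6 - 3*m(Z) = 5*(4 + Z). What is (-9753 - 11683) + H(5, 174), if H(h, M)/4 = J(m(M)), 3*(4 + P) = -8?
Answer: -64388/3 ≈ -21463.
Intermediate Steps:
P = -20/3 (P = -4 + (1/3)*(-8) = -4 - 8/3 = -20/3 ≈ -6.6667)
m(Z) = -14/3 - 5*Z/3 (m(Z) = 2 - 5*(4 + Z)/3 = 2 - (20 + 5*Z)/3 = 2 + (-20/3 - 5*Z/3) = -14/3 - 5*Z/3)
J(a) = -20/3
H(h, M) = -80/3 (H(h, M) = 4*(-20/3) = -80/3)
(-9753 - 11683) + H(5, 174) = (-9753 - 11683) - 80/3 = -21436 - 80/3 = -64388/3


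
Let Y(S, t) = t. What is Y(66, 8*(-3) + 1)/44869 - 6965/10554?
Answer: -312755327/473547426 ≈ -0.66045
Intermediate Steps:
Y(66, 8*(-3) + 1)/44869 - 6965/10554 = (8*(-3) + 1)/44869 - 6965/10554 = (-24 + 1)*(1/44869) - 6965*1/10554 = -23*1/44869 - 6965/10554 = -23/44869 - 6965/10554 = -312755327/473547426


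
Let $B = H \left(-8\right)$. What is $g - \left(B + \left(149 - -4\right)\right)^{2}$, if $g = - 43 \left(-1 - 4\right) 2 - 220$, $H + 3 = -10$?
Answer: $-65839$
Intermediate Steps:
$H = -13$ ($H = -3 - 10 = -13$)
$g = 210$ ($g = - 43 \left(\left(-5\right) 2\right) - 220 = \left(-43\right) \left(-10\right) - 220 = 430 - 220 = 210$)
$B = 104$ ($B = \left(-13\right) \left(-8\right) = 104$)
$g - \left(B + \left(149 - -4\right)\right)^{2} = 210 - \left(104 + \left(149 - -4\right)\right)^{2} = 210 - \left(104 + \left(149 + 4\right)\right)^{2} = 210 - \left(104 + 153\right)^{2} = 210 - 257^{2} = 210 - 66049 = -65839$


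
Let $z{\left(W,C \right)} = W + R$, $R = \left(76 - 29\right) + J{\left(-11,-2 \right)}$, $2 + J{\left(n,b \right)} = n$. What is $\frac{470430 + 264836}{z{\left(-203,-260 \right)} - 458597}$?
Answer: $- \frac{52519}{32769} \approx -1.6027$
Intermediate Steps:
$J{\left(n,b \right)} = -2 + n$
$R = 34$ ($R = \left(76 - 29\right) - 13 = 47 - 13 = 34$)
$z{\left(W,C \right)} = 34 + W$ ($z{\left(W,C \right)} = W + 34 = 34 + W$)
$\frac{470430 + 264836}{z{\left(-203,-260 \right)} - 458597} = \frac{470430 + 264836}{\left(34 - 203\right) - 458597} = \frac{735266}{-169 - 458597} = \frac{735266}{-458766} = 735266 \left(- \frac{1}{458766}\right) = - \frac{52519}{32769}$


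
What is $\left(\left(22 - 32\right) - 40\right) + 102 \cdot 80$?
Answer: $8110$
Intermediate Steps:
$\left(\left(22 - 32\right) - 40\right) + 102 \cdot 80 = \left(\left(22 - 32\right) - 40\right) + 8160 = \left(-10 - 40\right) + 8160 = -50 + 8160 = 8110$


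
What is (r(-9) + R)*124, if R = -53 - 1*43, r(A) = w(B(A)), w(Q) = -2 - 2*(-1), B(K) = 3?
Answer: -11904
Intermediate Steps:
w(Q) = 0 (w(Q) = -2 + 2 = 0)
r(A) = 0
R = -96 (R = -53 - 43 = -96)
(r(-9) + R)*124 = (0 - 96)*124 = -96*124 = -11904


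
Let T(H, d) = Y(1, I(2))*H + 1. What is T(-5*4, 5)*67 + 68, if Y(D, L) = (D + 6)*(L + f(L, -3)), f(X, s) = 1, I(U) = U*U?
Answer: -46765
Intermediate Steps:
I(U) = U²
Y(D, L) = (1 + L)*(6 + D) (Y(D, L) = (D + 6)*(L + 1) = (6 + D)*(1 + L) = (1 + L)*(6 + D))
T(H, d) = 1 + 35*H (T(H, d) = (6 + 1 + 6*2² + 1*2²)*H + 1 = (6 + 1 + 6*4 + 1*4)*H + 1 = (6 + 1 + 24 + 4)*H + 1 = 35*H + 1 = 1 + 35*H)
T(-5*4, 5)*67 + 68 = (1 + 35*(-5*4))*67 + 68 = (1 + 35*(-20))*67 + 68 = (1 - 700)*67 + 68 = -699*67 + 68 = -46833 + 68 = -46765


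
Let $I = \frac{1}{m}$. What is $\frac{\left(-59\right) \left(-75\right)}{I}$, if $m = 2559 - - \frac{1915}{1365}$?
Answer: $\frac{1031010250}{91} \approx 1.133 \cdot 10^{7}$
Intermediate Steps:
$m = \frac{698990}{273}$ ($m = 2559 - \left(-1915\right) \frac{1}{1365} = 2559 - - \frac{383}{273} = 2559 + \frac{383}{273} = \frac{698990}{273} \approx 2560.4$)
$I = \frac{273}{698990}$ ($I = \frac{1}{\frac{698990}{273}} = \frac{273}{698990} \approx 0.00039056$)
$\frac{\left(-59\right) \left(-75\right)}{I} = \frac{\left(-59\right) \left(-75\right)}{\frac{273}{698990}} = 4425 \cdot \frac{698990}{273} = \frac{1031010250}{91}$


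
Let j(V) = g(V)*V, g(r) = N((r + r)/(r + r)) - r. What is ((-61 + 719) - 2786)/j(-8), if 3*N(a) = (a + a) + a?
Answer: 266/9 ≈ 29.556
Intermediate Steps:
N(a) = a (N(a) = ((a + a) + a)/3 = (2*a + a)/3 = (3*a)/3 = a)
g(r) = 1 - r (g(r) = (r + r)/(r + r) - r = (2*r)/((2*r)) - r = (2*r)*(1/(2*r)) - r = 1 - r)
j(V) = V*(1 - V) (j(V) = (1 - V)*V = V*(1 - V))
((-61 + 719) - 2786)/j(-8) = ((-61 + 719) - 2786)/((-8*(1 - 1*(-8)))) = (658 - 2786)/((-8*(1 + 8))) = -2128/((-8*9)) = -2128/(-72) = -2128*(-1/72) = 266/9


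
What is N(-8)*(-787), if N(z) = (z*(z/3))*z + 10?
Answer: 379334/3 ≈ 1.2644e+5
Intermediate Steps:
N(z) = 10 + z³/3 (N(z) = (z*(z*(⅓)))*z + 10 = (z*(z/3))*z + 10 = (z²/3)*z + 10 = z³/3 + 10 = 10 + z³/3)
N(-8)*(-787) = (10 + (⅓)*(-8)³)*(-787) = (10 + (⅓)*(-512))*(-787) = (10 - 512/3)*(-787) = -482/3*(-787) = 379334/3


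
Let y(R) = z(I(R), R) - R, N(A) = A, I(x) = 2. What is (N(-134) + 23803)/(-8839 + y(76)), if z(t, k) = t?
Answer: -23669/8913 ≈ -2.6556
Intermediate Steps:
y(R) = 2 - R
(N(-134) + 23803)/(-8839 + y(76)) = (-134 + 23803)/(-8839 + (2 - 1*76)) = 23669/(-8839 + (2 - 76)) = 23669/(-8839 - 74) = 23669/(-8913) = 23669*(-1/8913) = -23669/8913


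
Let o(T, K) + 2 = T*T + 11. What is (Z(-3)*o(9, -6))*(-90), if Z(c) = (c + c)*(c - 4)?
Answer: -340200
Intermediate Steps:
o(T, K) = 9 + T² (o(T, K) = -2 + (T*T + 11) = -2 + (T² + 11) = -2 + (11 + T²) = 9 + T²)
Z(c) = 2*c*(-4 + c) (Z(c) = (2*c)*(-4 + c) = 2*c*(-4 + c))
(Z(-3)*o(9, -6))*(-90) = ((2*(-3)*(-4 - 3))*(9 + 9²))*(-90) = ((2*(-3)*(-7))*(9 + 81))*(-90) = (42*90)*(-90) = 3780*(-90) = -340200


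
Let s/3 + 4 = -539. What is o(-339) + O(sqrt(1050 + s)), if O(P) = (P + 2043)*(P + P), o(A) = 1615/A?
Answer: -394177/339 + 4086*I*sqrt(579) ≈ -1162.8 + 98319.0*I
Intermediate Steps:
s = -1629 (s = -12 + 3*(-539) = -12 - 1617 = -1629)
O(P) = 2*P*(2043 + P) (O(P) = (2043 + P)*(2*P) = 2*P*(2043 + P))
o(-339) + O(sqrt(1050 + s)) = 1615/(-339) + 2*sqrt(1050 - 1629)*(2043 + sqrt(1050 - 1629)) = 1615*(-1/339) + 2*sqrt(-579)*(2043 + sqrt(-579)) = -1615/339 + 2*(I*sqrt(579))*(2043 + I*sqrt(579)) = -1615/339 + 2*I*sqrt(579)*(2043 + I*sqrt(579))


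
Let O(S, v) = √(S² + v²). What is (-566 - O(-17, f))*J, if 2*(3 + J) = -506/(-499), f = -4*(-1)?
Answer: 704104/499 + 1244*√305/499 ≈ 1454.6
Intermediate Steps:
f = 4
J = -1244/499 (J = -3 + (-506/(-499))/2 = -3 + (-506*(-1/499))/2 = -3 + (½)*(506/499) = -3 + 253/499 = -1244/499 ≈ -2.4930)
(-566 - O(-17, f))*J = (-566 - √((-17)² + 4²))*(-1244/499) = (-566 - √(289 + 16))*(-1244/499) = (-566 - √305)*(-1244/499) = 704104/499 + 1244*√305/499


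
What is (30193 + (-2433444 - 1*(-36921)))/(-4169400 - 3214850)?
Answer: 236633/738425 ≈ 0.32046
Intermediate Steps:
(30193 + (-2433444 - 1*(-36921)))/(-4169400 - 3214850) = (30193 + (-2433444 + 36921))/(-7384250) = (30193 - 2396523)*(-1/7384250) = -2366330*(-1/7384250) = 236633/738425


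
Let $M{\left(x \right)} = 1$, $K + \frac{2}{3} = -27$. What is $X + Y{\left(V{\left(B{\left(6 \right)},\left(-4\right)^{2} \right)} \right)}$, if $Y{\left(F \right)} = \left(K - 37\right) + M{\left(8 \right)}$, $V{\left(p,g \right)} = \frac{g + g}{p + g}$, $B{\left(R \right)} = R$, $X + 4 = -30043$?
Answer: $- \frac{90332}{3} \approx -30111.0$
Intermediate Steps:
$X = -30047$ ($X = -4 - 30043 = -30047$)
$K = - \frac{83}{3}$ ($K = - \frac{2}{3} - 27 = - \frac{83}{3} \approx -27.667$)
$V{\left(p,g \right)} = \frac{2 g}{g + p}$
$Y{\left(F \right)} = - \frac{191}{3}$ ($Y{\left(F \right)} = \left(- \frac{83}{3} - 37\right) + 1 = - \frac{194}{3} + 1 = - \frac{191}{3}$)
$X + Y{\left(V{\left(B{\left(6 \right)},\left(-4\right)^{2} \right)} \right)} = -30047 - \frac{191}{3} = - \frac{90332}{3}$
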